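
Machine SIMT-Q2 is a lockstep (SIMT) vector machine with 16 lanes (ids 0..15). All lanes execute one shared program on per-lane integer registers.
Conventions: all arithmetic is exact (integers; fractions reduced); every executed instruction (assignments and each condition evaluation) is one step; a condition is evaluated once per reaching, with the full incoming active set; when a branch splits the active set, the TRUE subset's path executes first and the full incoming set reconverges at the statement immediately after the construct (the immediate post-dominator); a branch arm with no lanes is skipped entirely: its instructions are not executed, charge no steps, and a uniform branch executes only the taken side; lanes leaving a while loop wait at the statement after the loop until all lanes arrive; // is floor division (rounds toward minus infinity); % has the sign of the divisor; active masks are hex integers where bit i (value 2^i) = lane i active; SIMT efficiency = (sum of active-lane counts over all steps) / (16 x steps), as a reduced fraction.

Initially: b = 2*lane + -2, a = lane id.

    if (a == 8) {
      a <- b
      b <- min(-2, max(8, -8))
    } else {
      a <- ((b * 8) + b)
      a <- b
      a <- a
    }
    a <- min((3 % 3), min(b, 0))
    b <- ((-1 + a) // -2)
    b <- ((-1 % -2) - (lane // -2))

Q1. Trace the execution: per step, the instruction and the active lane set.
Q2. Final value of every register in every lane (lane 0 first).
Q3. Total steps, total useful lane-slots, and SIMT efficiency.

step 0: eval (a == 8)                0xffff
step 1: a <- b                       0x0100
step 2: b <- min(-2, max(8, -8))     0x0100
step 3: a <- ((b * 8) + b)           0xfeff
step 4: a <- b                       0xfeff
step 5: a <- a                       0xfeff
step 6: a <- min((3 % 3), min(b, 0)) 0xffff
step 7: b <- ((-1 + a) // -2)        0xffff
step 8: b <- ((-1 % -2) - (lane // -2)) 0xffff

Answer: 9 steps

b: -1,0,0,1,1,2,2,3,3,4,4,5,5,6,6,7
a: -2,0,0,0,0,0,0,0,-2,0,0,0,0,0,0,0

steps = 9; useful = 111; efficiency = 111/144 = 37/48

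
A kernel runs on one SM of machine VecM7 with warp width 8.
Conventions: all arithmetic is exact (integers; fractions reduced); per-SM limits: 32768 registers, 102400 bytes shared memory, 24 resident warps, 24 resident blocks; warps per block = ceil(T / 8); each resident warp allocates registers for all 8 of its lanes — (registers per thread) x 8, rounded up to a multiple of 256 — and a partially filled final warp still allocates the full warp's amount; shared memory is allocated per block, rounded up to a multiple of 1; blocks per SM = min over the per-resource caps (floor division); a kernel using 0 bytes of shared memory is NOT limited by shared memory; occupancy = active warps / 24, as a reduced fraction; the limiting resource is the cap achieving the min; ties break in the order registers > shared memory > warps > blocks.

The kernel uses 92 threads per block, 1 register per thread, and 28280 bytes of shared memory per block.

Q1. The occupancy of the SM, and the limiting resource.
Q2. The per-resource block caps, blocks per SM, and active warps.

Answer: occupancy 1, limited by warps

registers: 10 blocks
shared memory: 3 blocks
warps: 2 blocks
blocks: 24 blocks

Answer: 2 blocks, 24 active warps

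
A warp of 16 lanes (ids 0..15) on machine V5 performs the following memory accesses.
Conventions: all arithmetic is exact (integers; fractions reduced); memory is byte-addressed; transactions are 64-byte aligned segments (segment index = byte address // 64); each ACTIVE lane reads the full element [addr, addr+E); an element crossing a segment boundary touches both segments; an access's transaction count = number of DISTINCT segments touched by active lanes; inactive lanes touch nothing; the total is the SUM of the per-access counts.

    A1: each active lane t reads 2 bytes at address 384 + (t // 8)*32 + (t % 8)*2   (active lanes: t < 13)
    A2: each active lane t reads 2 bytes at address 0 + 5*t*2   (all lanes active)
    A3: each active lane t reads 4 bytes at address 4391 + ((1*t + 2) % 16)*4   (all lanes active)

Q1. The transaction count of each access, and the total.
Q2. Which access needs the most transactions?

A1: 1 transaction
A2: 3 transactions
A3: 2 transactions

Answer: 1,3,2; total 6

Answer: A2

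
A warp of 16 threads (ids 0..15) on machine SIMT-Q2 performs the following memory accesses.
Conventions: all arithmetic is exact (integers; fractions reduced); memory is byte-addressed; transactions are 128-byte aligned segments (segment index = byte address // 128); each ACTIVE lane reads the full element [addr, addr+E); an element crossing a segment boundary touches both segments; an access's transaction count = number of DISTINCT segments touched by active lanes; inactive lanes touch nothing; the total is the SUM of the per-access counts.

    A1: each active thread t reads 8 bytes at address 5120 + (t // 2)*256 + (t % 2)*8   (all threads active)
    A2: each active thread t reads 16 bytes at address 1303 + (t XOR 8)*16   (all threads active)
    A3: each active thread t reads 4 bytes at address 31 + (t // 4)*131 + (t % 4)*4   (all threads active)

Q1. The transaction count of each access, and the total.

A1: 8 transactions
A2: 3 transactions
A3: 4 transactions

Answer: 8,3,4; total 15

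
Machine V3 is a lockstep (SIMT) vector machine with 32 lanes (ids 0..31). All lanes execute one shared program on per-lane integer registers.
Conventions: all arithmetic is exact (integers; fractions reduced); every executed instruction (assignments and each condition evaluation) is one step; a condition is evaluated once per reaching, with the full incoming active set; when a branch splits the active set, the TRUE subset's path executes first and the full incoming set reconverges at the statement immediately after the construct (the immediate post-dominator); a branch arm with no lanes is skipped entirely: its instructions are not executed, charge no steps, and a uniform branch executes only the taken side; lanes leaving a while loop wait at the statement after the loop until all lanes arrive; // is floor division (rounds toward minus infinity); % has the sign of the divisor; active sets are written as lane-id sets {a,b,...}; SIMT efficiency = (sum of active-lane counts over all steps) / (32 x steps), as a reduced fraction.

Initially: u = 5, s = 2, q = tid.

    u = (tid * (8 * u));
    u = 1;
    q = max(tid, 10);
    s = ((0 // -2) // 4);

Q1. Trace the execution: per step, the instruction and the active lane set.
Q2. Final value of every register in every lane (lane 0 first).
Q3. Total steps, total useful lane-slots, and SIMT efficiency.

step 0: u <- (tid * (8 * u))         {0,1,2,3,4,5,6,7,8,9,10,11,12,13,14,15,16,17,18,19,20,21,22,23,24,25,26,27,28,29,30,31}
step 1: u <- 1                       {0,1,2,3,4,5,6,7,8,9,10,11,12,13,14,15,16,17,18,19,20,21,22,23,24,25,26,27,28,29,30,31}
step 2: q <- max(tid, 10)            {0,1,2,3,4,5,6,7,8,9,10,11,12,13,14,15,16,17,18,19,20,21,22,23,24,25,26,27,28,29,30,31}
step 3: s <- ((0 // -2) // 4)        {0,1,2,3,4,5,6,7,8,9,10,11,12,13,14,15,16,17,18,19,20,21,22,23,24,25,26,27,28,29,30,31}

Answer: 4 steps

u: 1,1,1,1,1,1,1,1,1,1,1,1,1,1,1,1,1,1,1,1,1,1,1,1,1,1,1,1,1,1,1,1
s: 0,0,0,0,0,0,0,0,0,0,0,0,0,0,0,0,0,0,0,0,0,0,0,0,0,0,0,0,0,0,0,0
q: 10,10,10,10,10,10,10,10,10,10,10,11,12,13,14,15,16,17,18,19,20,21,22,23,24,25,26,27,28,29,30,31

steps = 4; useful = 128; efficiency = 128/128 = 1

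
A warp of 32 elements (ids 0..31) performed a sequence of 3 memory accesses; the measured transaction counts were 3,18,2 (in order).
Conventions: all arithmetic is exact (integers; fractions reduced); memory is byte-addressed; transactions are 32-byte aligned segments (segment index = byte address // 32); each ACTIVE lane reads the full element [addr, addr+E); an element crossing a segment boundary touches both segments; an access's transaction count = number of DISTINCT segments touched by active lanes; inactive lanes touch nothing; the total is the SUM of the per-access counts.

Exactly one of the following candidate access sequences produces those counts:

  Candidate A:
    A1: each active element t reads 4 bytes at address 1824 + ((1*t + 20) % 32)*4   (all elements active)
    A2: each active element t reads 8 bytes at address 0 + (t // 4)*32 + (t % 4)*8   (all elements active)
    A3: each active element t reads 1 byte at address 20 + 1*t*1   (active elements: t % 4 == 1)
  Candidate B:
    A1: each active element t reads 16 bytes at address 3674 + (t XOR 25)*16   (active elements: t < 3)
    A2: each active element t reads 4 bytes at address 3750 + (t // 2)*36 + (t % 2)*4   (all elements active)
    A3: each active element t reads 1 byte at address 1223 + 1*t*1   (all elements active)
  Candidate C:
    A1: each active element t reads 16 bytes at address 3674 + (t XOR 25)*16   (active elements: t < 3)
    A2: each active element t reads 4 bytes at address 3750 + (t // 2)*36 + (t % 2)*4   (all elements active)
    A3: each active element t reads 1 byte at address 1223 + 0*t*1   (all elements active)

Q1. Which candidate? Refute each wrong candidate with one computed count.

A: A1 gives 4 transactions, not 3
C: A3 gives 1 transaction, not 2
B: all counts match (3,18,2)

Answer: B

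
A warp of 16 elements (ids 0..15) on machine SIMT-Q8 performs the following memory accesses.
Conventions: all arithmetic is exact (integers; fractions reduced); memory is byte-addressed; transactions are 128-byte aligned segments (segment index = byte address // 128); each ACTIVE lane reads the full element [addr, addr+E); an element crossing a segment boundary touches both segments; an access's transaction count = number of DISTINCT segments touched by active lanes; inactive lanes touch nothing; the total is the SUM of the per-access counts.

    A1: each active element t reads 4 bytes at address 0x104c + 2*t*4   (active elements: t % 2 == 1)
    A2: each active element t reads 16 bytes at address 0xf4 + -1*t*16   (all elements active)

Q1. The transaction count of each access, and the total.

A1: 2 transactions
A2: 3 transactions

Answer: 2,3; total 5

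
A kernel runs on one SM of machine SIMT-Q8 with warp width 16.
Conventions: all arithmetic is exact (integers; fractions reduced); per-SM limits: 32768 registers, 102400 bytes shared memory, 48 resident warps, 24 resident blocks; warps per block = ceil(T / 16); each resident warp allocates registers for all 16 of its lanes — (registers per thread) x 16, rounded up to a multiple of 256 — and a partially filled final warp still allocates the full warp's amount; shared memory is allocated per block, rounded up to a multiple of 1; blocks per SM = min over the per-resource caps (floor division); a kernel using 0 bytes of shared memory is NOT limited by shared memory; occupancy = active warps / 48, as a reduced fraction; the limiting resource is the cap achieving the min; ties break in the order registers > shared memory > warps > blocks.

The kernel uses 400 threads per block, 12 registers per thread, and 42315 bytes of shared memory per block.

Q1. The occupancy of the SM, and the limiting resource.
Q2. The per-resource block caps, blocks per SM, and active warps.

Answer: occupancy 25/48, limited by warps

registers: 5 blocks
shared memory: 2 blocks
warps: 1 block
blocks: 24 blocks

Answer: 1 block, 25 active warps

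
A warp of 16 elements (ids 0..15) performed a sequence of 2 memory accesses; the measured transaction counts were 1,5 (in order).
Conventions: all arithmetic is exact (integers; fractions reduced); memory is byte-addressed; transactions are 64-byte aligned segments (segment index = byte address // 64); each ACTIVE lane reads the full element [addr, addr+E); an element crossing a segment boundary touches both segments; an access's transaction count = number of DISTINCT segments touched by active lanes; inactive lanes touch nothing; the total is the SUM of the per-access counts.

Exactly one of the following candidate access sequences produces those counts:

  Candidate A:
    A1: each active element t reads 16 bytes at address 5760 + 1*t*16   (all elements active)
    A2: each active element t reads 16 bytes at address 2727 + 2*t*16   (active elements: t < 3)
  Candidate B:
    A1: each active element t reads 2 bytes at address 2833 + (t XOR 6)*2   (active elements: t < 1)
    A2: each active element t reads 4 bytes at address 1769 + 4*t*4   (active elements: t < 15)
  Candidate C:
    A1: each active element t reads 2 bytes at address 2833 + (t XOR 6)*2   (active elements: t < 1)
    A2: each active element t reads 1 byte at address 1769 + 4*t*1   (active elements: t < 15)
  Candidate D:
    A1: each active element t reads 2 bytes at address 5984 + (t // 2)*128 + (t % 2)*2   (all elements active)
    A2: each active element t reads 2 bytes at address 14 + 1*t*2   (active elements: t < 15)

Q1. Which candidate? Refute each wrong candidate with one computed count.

A: A1 gives 4 transactions, not 1
C: A2 gives 2 transactions, not 5
D: A1 gives 8 transactions, not 1
B: all counts match (1,5)

Answer: B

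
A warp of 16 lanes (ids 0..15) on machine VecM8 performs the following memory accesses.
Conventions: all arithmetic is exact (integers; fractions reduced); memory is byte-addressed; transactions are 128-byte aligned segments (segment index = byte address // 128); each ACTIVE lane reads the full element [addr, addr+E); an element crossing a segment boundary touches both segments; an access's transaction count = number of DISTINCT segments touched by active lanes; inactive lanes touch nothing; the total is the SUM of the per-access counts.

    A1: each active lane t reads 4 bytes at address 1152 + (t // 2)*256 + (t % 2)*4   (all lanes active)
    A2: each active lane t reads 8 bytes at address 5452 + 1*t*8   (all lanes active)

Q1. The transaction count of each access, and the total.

A1: 8 transactions
A2: 2 transactions

Answer: 8,2; total 10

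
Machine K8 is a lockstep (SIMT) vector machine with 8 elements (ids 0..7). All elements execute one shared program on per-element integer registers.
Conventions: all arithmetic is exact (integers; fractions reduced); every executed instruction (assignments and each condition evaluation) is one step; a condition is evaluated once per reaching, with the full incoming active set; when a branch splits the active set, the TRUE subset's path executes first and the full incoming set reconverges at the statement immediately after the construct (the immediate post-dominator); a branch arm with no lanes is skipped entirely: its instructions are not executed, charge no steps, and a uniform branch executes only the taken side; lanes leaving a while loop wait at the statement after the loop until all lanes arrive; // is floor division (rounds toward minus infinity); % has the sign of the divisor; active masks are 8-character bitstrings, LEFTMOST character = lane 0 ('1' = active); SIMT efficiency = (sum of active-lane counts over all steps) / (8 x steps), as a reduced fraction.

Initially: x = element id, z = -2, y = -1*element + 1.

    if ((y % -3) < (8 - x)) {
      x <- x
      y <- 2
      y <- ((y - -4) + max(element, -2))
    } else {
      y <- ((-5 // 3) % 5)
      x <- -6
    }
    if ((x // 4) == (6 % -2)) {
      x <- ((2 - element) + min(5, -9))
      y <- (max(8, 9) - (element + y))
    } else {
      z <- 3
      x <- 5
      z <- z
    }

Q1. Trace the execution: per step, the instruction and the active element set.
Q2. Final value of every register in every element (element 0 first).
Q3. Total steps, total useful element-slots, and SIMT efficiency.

step 0: eval ((y % -3) < (8 - x))    11111111
step 1: x <- x                       11111111
step 2: y <- 2                       11111111
step 3: y <- ((y - -4) + max(element, -2)) 11111111
step 4: eval ((x // 4) == (6 % -2))  11111111
step 5: x <- ((2 - element) + min(5, -9)) 11110000
step 6: y <- (max(8, 9) - (element + y)) 11110000
step 7: z <- 3                       00001111
step 8: x <- 5                       00001111
step 9: z <- z                       00001111

Answer: 10 steps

x: -7,-8,-9,-10,5,5,5,5
z: -2,-2,-2,-2,3,3,3,3
y: 3,1,-1,-3,10,11,12,13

steps = 10; useful = 60; efficiency = 60/80 = 3/4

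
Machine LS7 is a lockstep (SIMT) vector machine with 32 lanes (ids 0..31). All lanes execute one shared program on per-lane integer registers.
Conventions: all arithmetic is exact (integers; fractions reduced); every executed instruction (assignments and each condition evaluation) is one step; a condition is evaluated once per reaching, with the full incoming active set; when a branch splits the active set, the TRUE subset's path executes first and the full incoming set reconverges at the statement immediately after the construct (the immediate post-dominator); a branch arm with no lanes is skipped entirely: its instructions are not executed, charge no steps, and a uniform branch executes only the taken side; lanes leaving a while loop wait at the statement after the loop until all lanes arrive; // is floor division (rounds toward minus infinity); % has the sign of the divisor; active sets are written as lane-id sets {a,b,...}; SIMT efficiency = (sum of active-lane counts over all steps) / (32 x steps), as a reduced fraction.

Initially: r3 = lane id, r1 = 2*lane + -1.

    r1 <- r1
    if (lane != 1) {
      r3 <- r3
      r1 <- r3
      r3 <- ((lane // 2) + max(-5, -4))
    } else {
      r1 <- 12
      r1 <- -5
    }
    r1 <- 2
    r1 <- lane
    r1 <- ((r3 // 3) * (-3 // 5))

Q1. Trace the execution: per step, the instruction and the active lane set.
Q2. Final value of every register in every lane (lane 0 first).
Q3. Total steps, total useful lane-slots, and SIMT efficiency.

step 0: r1 <- r1                     {0,1,2,3,4,5,6,7,8,9,10,11,12,13,14,15,16,17,18,19,20,21,22,23,24,25,26,27,28,29,30,31}
step 1: eval (lane != 1)             {0,1,2,3,4,5,6,7,8,9,10,11,12,13,14,15,16,17,18,19,20,21,22,23,24,25,26,27,28,29,30,31}
step 2: r3 <- r3                     {0,2,3,4,5,6,7,8,9,10,11,12,13,14,15,16,17,18,19,20,21,22,23,24,25,26,27,28,29,30,31}
step 3: r1 <- r3                     {0,2,3,4,5,6,7,8,9,10,11,12,13,14,15,16,17,18,19,20,21,22,23,24,25,26,27,28,29,30,31}
step 4: r3 <- ((lane // 2) + max(-5, -4)) {0,2,3,4,5,6,7,8,9,10,11,12,13,14,15,16,17,18,19,20,21,22,23,24,25,26,27,28,29,30,31}
step 5: r1 <- 12                     {1}
step 6: r1 <- -5                     {1}
step 7: r1 <- 2                      {0,1,2,3,4,5,6,7,8,9,10,11,12,13,14,15,16,17,18,19,20,21,22,23,24,25,26,27,28,29,30,31}
step 8: r1 <- lane                   {0,1,2,3,4,5,6,7,8,9,10,11,12,13,14,15,16,17,18,19,20,21,22,23,24,25,26,27,28,29,30,31}
step 9: r1 <- ((r3 // 3) * (-3 // 5)) {0,1,2,3,4,5,6,7,8,9,10,11,12,13,14,15,16,17,18,19,20,21,22,23,24,25,26,27,28,29,30,31}

Answer: 10 steps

r3: -4,1,-3,-3,-2,-2,-1,-1,0,0,1,1,2,2,3,3,4,4,5,5,6,6,7,7,8,8,9,9,10,10,11,11
r1: 2,0,1,1,1,1,1,1,0,0,0,0,0,0,-1,-1,-1,-1,-1,-1,-2,-2,-2,-2,-2,-2,-3,-3,-3,-3,-3,-3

steps = 10; useful = 255; efficiency = 255/320 = 51/64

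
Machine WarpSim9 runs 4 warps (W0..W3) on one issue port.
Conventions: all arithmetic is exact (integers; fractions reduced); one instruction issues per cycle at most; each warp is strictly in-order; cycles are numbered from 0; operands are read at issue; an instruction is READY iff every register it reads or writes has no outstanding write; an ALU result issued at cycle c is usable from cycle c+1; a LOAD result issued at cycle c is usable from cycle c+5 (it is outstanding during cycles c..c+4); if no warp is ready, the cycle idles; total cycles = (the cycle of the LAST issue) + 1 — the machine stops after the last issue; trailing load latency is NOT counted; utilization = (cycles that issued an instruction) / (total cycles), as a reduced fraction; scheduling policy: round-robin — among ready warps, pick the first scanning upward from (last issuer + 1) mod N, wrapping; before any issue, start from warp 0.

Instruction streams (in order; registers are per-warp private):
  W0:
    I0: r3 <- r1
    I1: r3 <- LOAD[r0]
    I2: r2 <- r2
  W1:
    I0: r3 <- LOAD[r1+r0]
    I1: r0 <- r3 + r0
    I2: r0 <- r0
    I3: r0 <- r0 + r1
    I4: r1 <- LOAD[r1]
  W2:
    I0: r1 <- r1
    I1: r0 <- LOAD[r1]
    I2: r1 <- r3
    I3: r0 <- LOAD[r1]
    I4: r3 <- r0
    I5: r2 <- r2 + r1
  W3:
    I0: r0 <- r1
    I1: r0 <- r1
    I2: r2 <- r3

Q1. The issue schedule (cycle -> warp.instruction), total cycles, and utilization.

cycle 0: W0.I0
cycle 1: W1.I0
cycle 2: W2.I0
cycle 3: W3.I0
cycle 4: W0.I1
cycle 5: W2.I1
cycle 6: W3.I1
cycle 7: W0.I2
cycle 8: W1.I1
cycle 9: W2.I2
cycle 10: W3.I2
cycle 11: W1.I2
cycle 12: W2.I3
cycle 13: W1.I3
cycle 14: W1.I4
cycle 15: idle
cycle 16: idle
cycle 17: W2.I4
cycle 18: W2.I5

Answer: 19 cycles, utilization 17/19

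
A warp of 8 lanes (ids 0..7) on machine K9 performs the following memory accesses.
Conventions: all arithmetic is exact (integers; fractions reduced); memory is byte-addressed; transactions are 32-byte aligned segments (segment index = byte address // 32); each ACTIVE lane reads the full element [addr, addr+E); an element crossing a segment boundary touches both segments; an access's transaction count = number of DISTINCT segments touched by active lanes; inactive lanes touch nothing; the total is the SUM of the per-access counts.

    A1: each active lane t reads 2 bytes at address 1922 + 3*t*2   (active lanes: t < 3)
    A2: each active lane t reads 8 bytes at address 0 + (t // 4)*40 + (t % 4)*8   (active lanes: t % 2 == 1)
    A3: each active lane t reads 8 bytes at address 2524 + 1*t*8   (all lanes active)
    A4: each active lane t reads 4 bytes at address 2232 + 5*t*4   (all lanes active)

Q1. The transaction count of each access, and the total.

A1: 1 transaction
A2: 3 transactions
A3: 3 transactions
A4: 6 transactions

Answer: 1,3,3,6; total 13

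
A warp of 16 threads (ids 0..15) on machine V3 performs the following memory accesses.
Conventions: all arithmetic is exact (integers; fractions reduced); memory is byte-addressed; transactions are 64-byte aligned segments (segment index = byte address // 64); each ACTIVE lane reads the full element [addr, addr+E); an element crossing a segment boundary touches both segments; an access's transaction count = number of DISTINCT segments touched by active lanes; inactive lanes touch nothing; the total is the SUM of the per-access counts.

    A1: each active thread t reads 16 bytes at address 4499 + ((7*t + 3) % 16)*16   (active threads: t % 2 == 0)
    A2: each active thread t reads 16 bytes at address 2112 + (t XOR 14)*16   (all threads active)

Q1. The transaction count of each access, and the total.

A1: 5 transactions
A2: 4 transactions

Answer: 5,4; total 9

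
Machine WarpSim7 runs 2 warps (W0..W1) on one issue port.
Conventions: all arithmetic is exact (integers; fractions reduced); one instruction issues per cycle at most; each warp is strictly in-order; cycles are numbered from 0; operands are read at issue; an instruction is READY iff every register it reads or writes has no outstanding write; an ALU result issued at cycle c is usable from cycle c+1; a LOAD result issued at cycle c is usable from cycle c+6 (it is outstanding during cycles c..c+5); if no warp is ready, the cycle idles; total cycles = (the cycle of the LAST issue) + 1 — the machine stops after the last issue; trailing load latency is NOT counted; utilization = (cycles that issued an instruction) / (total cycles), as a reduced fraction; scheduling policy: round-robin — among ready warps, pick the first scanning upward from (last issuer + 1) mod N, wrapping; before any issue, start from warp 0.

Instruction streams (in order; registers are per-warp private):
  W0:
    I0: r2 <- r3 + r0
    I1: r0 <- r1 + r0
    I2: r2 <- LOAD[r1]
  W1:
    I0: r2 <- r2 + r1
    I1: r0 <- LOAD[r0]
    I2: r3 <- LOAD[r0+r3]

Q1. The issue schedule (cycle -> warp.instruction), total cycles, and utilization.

cycle 0: W0.I0
cycle 1: W1.I0
cycle 2: W0.I1
cycle 3: W1.I1
cycle 4: W0.I2
cycle 5: idle
cycle 6: idle
cycle 7: idle
cycle 8: idle
cycle 9: W1.I2

Answer: 10 cycles, utilization 3/5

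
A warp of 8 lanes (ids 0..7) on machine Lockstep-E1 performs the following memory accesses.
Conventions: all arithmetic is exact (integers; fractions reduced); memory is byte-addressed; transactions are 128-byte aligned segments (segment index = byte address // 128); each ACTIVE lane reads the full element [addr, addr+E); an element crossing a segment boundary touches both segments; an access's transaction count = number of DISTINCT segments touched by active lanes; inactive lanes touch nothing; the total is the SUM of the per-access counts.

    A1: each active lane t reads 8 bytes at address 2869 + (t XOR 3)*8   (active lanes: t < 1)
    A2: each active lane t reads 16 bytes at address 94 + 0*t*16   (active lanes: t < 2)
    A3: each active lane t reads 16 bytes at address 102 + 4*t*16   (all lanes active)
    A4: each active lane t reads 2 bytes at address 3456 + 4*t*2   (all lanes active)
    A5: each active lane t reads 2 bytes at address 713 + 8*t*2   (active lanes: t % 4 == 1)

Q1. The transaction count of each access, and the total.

A1: 1 transaction
A2: 1 transaction
A3: 5 transactions
A4: 1 transaction
A5: 2 transactions

Answer: 1,1,5,1,2; total 10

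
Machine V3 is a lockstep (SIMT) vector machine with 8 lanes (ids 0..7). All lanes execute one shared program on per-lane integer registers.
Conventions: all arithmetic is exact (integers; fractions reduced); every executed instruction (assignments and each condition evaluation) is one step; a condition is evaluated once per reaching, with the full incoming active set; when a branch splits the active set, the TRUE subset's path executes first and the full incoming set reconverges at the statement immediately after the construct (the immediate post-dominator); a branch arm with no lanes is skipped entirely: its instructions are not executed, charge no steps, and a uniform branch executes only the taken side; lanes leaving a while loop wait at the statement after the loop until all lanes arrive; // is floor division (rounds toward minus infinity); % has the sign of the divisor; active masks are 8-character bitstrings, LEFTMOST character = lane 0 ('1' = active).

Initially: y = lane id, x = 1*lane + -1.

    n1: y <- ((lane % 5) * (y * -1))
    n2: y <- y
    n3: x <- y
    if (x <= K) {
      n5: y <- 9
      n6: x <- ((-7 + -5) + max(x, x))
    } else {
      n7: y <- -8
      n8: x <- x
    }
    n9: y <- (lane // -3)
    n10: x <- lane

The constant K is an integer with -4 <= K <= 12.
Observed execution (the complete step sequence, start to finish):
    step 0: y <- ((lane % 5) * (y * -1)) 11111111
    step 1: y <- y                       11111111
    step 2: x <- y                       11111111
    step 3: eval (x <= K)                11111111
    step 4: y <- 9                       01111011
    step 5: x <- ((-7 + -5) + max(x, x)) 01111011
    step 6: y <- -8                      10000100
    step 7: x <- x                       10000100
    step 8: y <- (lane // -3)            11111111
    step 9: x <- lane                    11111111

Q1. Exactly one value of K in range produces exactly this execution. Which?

Answer: K = -1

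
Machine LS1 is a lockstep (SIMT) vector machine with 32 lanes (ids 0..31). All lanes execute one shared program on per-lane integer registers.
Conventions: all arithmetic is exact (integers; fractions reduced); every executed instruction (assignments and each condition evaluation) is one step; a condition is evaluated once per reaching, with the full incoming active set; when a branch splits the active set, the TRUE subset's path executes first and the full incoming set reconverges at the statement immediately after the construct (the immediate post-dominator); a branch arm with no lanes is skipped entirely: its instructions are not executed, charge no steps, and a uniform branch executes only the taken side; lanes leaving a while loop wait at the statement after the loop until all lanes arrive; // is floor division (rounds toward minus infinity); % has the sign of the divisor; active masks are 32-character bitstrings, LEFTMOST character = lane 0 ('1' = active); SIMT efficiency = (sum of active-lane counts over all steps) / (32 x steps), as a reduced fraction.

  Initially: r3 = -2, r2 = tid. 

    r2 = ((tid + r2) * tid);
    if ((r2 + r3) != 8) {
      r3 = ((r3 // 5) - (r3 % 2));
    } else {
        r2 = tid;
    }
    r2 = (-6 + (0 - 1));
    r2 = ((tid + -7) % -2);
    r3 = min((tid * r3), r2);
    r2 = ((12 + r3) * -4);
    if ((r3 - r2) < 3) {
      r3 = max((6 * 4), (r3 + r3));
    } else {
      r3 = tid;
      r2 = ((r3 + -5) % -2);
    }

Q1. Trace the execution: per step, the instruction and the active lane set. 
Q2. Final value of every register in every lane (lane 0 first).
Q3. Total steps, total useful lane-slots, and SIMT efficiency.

step 0: r2 <- ((tid + r2) * tid)     11111111111111111111111111111111
step 1: eval ((r2 + r3) != 8)        11111111111111111111111111111111
step 2: r3 <- ((r3 // 5) - (r3 % 2)) 11111111111111111111111111111111
step 3: r2 <- (-6 + (0 - 1))         11111111111111111111111111111111
step 4: r2 <- ((tid + -7) % -2)      11111111111111111111111111111111
step 5: r3 <- min((tid * r3), r2)    11111111111111111111111111111111
step 6: r2 <- ((12 + r3) * -4)       11111111111111111111111111111111
step 7: eval ((r3 - r2) < 3)         11111111111111111111111111111111
step 8: r3 <- max((6 * 4), (r3 + r3)) 00000000001111111111111111111111
step 9: r3 <- tid                    11111111110000000000000000000000
step 10: r2 <- ((r3 + -5) % -2)       11111111110000000000000000000000

Answer: 11 steps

r3: 0,1,2,3,4,5,6,7,8,9,24,24,24,24,24,24,24,24,24,24,24,24,24,24,24,24,24,24,24,24,24,24
r2: -1,0,-1,0,-1,0,-1,0,-1,0,-8,-4,0,4,8,12,16,20,24,28,32,36,40,44,48,52,56,60,64,68,72,76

steps = 11; useful = 298; efficiency = 298/352 = 149/176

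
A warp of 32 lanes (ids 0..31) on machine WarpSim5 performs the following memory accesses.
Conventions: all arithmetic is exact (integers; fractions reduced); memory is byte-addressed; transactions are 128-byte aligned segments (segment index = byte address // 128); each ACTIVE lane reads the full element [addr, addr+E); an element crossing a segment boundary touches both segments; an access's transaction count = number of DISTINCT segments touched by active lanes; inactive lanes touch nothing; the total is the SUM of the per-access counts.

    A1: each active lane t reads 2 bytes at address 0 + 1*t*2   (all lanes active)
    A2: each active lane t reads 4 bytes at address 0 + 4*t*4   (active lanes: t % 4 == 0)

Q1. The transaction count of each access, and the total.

A1: 1 transaction
A2: 4 transactions

Answer: 1,4; total 5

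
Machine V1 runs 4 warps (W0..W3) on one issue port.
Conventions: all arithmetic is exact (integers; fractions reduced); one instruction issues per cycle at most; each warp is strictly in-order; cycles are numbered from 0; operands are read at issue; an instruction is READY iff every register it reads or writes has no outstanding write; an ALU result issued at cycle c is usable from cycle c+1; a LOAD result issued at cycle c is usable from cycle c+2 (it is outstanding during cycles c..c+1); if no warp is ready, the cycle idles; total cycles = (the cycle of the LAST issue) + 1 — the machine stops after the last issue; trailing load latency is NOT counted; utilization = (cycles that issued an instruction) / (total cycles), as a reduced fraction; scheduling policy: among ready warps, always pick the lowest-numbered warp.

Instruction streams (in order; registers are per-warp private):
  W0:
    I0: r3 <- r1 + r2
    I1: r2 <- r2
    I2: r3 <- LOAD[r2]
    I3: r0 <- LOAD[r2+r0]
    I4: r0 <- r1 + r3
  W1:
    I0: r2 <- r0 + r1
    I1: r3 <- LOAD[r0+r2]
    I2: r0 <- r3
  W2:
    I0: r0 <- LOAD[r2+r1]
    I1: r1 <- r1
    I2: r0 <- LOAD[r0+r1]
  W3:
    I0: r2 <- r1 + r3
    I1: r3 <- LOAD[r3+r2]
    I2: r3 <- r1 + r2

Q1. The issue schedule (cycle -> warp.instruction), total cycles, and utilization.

cycle 0: W0.I0
cycle 1: W0.I1
cycle 2: W0.I2
cycle 3: W0.I3
cycle 4: W1.I0
cycle 5: W0.I4
cycle 6: W1.I1
cycle 7: W2.I0
cycle 8: W1.I2
cycle 9: W2.I1
cycle 10: W2.I2
cycle 11: W3.I0
cycle 12: W3.I1
cycle 13: idle
cycle 14: W3.I2

Answer: 15 cycles, utilization 14/15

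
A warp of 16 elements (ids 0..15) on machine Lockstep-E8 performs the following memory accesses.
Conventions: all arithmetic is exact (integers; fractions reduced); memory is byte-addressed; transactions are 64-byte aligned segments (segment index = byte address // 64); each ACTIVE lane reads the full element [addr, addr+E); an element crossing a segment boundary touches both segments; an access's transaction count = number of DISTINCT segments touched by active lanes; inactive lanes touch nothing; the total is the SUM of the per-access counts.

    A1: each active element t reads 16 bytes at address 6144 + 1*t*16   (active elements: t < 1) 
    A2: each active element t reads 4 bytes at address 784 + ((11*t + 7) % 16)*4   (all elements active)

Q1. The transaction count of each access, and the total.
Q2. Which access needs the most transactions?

A1: 1 transaction
A2: 2 transactions

Answer: 1,2; total 3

Answer: A2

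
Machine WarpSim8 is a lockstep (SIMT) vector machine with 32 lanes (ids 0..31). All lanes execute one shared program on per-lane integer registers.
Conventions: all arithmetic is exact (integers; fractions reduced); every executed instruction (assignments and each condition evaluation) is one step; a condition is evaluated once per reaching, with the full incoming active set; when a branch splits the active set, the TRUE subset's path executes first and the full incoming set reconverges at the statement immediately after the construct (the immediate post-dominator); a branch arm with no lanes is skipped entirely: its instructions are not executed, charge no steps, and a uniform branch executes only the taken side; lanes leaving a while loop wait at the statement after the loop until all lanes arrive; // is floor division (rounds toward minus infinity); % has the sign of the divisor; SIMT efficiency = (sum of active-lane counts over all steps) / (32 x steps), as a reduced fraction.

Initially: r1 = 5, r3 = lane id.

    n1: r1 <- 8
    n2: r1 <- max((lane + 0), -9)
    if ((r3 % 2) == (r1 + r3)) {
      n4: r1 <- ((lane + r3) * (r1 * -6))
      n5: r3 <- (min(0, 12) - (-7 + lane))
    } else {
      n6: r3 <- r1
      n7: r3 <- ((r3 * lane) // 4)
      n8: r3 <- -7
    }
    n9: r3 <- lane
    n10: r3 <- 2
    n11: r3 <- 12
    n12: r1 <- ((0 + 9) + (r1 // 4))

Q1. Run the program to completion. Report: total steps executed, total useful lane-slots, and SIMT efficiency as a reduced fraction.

Answer: 12 steps, 319 useful, 319/384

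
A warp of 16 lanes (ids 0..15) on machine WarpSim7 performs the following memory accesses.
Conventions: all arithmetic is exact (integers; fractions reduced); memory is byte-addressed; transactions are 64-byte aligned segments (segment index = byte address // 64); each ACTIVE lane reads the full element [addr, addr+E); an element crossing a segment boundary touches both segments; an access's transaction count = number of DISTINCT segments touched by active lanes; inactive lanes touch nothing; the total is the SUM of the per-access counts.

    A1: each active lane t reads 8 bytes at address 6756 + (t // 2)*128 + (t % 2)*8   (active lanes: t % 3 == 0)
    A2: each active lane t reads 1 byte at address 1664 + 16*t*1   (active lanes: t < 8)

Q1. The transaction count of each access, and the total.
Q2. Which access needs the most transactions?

A1: 6 transactions
A2: 2 transactions

Answer: 6,2; total 8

Answer: A1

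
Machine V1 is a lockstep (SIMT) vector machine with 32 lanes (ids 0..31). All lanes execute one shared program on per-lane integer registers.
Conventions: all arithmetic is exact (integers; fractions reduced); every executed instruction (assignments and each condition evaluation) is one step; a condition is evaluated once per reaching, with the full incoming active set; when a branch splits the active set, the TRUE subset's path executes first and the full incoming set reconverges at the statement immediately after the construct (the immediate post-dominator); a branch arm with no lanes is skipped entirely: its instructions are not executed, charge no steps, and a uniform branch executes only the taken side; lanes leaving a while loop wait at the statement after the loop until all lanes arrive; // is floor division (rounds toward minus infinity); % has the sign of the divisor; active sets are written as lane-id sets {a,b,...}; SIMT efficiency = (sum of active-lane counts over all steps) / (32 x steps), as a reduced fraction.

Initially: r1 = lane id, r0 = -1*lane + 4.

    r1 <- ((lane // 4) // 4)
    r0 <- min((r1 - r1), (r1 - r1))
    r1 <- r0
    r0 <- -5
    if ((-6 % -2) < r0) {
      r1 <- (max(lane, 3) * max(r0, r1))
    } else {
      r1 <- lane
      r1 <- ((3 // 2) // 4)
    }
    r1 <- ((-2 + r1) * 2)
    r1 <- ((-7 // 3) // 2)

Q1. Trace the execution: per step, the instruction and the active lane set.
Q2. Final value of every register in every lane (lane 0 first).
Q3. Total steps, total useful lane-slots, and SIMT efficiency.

step 0: r1 <- ((lane // 4) // 4)     {0,1,2,3,4,5,6,7,8,9,10,11,12,13,14,15,16,17,18,19,20,21,22,23,24,25,26,27,28,29,30,31}
step 1: r0 <- min((r1 - r1), (r1 - r1)) {0,1,2,3,4,5,6,7,8,9,10,11,12,13,14,15,16,17,18,19,20,21,22,23,24,25,26,27,28,29,30,31}
step 2: r1 <- r0                     {0,1,2,3,4,5,6,7,8,9,10,11,12,13,14,15,16,17,18,19,20,21,22,23,24,25,26,27,28,29,30,31}
step 3: r0 <- -5                     {0,1,2,3,4,5,6,7,8,9,10,11,12,13,14,15,16,17,18,19,20,21,22,23,24,25,26,27,28,29,30,31}
step 4: eval ((-6 % -2) < r0)        {0,1,2,3,4,5,6,7,8,9,10,11,12,13,14,15,16,17,18,19,20,21,22,23,24,25,26,27,28,29,30,31}
step 5: r1 <- lane                   {0,1,2,3,4,5,6,7,8,9,10,11,12,13,14,15,16,17,18,19,20,21,22,23,24,25,26,27,28,29,30,31}
step 6: r1 <- ((3 // 2) // 4)        {0,1,2,3,4,5,6,7,8,9,10,11,12,13,14,15,16,17,18,19,20,21,22,23,24,25,26,27,28,29,30,31}
step 7: r1 <- ((-2 + r1) * 2)        {0,1,2,3,4,5,6,7,8,9,10,11,12,13,14,15,16,17,18,19,20,21,22,23,24,25,26,27,28,29,30,31}
step 8: r1 <- ((-7 // 3) // 2)       {0,1,2,3,4,5,6,7,8,9,10,11,12,13,14,15,16,17,18,19,20,21,22,23,24,25,26,27,28,29,30,31}

Answer: 9 steps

r1: -2,-2,-2,-2,-2,-2,-2,-2,-2,-2,-2,-2,-2,-2,-2,-2,-2,-2,-2,-2,-2,-2,-2,-2,-2,-2,-2,-2,-2,-2,-2,-2
r0: -5,-5,-5,-5,-5,-5,-5,-5,-5,-5,-5,-5,-5,-5,-5,-5,-5,-5,-5,-5,-5,-5,-5,-5,-5,-5,-5,-5,-5,-5,-5,-5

steps = 9; useful = 288; efficiency = 288/288 = 1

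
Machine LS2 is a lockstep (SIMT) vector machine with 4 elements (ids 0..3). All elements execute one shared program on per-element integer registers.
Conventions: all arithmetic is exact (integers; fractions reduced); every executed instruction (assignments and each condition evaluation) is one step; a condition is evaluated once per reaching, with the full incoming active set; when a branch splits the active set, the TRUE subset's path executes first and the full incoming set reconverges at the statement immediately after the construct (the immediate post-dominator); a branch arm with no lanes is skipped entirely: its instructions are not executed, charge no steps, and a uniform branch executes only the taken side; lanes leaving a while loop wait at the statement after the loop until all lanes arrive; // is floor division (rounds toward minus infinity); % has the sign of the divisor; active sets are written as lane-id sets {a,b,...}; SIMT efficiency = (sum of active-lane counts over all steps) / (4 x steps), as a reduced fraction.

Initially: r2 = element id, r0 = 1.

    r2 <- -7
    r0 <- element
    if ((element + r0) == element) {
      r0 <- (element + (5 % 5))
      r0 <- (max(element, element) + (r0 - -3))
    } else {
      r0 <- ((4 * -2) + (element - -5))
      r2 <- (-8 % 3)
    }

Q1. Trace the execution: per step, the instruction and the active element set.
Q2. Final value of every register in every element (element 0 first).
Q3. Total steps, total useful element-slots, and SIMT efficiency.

step 0: r2 <- -7                     {0,1,2,3}
step 1: r0 <- element                {0,1,2,3}
step 2: eval ((element + r0) == element) {0,1,2,3}
step 3: r0 <- (element + (5 % 5))    {0}
step 4: r0 <- (max(element, element) + (r0 - -3)) {0}
step 5: r0 <- ((4 * -2) + (element - -5)) {1,2,3}
step 6: r2 <- (-8 % 3)               {1,2,3}

Answer: 7 steps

r2: -7,1,1,1
r0: 3,-2,-1,0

steps = 7; useful = 20; efficiency = 20/28 = 5/7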